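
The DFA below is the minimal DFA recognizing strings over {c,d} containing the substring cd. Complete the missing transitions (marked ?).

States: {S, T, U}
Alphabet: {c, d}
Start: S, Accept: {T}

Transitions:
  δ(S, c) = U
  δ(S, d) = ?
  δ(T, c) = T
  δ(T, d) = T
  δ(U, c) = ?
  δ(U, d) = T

From the language and accept set, identify what each state tracks — S: no c seen yet; T: substring cd seen; U: seen a c, waiting for d.
Each missing δ(q, a) is the state matching the new tracked value after reading a.
δ(S, d) = S; δ(U, c) = U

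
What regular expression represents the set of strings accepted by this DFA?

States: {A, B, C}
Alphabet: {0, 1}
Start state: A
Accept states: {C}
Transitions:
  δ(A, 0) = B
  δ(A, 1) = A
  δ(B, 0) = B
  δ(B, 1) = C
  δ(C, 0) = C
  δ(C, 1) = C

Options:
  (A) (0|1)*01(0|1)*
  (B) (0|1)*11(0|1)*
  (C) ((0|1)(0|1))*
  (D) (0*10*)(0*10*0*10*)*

Check each option against the DFA on short strings; one disagreement eliminates an option:
  (A) (0|1)*01(0|1)*: agrees with the DFA on every string of length ≤ 6
  (B) (0|1)*11(0|1)*: on '01' the DFA goes A → B → C and accepts (C ∈ Accept), but the regex does not match it → eliminate
  (C) ((0|1)(0|1))*: on ε the DFA stays in A and rejects (A ∉ Accept), but the regex matches it → eliminate
  (D) (0*10*)(0*10*0*10*)*: on '1' the DFA goes A → A and rejects (A ∉ Accept), but the regex matches it → eliminate
Only (A) is consistent with the DFA.
(A) (0|1)*01(0|1)*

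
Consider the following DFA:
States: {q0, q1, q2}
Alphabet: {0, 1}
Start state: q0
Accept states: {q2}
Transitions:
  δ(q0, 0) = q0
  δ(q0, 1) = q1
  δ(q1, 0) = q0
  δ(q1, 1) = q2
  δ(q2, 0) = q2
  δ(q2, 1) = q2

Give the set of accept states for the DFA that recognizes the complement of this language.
Complement accept states = All states \ Original accept states
= {q0, q1, q2} \ {q2}
{q0, q1}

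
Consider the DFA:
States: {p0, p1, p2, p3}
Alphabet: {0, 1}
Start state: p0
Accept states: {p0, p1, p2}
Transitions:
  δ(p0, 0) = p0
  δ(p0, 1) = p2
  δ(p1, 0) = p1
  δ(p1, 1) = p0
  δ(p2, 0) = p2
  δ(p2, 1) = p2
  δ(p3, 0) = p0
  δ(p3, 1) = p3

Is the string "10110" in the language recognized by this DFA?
Processing string "10110":
  p0 --1--> p2
  p2 --0--> p2
  p2 --1--> p2
  p2 --1--> p2
  p2 --0--> p2
Final state: p2
Accept states: {p0, p1, p2}
Yes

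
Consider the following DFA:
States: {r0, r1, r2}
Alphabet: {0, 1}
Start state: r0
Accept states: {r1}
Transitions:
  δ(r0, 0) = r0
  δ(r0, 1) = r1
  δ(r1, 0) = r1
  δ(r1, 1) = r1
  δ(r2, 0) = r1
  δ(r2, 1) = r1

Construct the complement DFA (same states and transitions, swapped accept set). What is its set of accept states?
Complement accept states = All states \ Original accept states
= {r0, r1, r2} \ {r1}
{r0, r2}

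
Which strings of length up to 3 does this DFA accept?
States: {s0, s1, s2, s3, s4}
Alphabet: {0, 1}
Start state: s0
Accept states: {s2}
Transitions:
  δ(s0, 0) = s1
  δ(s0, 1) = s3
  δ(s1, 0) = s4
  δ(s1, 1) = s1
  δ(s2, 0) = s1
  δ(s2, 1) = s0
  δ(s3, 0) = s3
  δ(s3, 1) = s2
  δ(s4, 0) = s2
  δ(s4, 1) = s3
11, 000, 101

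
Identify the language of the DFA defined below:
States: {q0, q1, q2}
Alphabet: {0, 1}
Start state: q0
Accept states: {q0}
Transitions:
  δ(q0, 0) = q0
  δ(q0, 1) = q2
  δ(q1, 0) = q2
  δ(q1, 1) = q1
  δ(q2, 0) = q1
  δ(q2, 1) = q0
Testing a few strings:
  '000' → accept
  '01' → reject
  '1' → reject
  '0' → accept
State roles: q0=value ≡ 0 (mod 3); q1=value ≡ 2 (mod 3); q2=value ≡ 1 (mod 3)
All binary strings representing a multiple of 3 (read in base 2; leading zeros allowed and ε counts as 0)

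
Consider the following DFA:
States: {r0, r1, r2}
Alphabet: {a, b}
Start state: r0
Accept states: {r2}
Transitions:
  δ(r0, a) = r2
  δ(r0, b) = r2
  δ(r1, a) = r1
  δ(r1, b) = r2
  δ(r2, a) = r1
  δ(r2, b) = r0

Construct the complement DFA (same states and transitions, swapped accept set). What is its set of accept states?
Complement accept states = All states \ Original accept states
= {r0, r1, r2} \ {r2}
{r0, r1}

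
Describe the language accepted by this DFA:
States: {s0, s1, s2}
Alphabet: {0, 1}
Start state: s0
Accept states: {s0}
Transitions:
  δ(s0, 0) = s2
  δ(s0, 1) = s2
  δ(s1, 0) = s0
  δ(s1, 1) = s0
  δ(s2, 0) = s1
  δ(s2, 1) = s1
Testing a few strings:
  '0010' → reject
  '10' → reject
  '100' → accept
  '001' → accept
State roles: s0=length ≡ 0 (mod 3); s1=length ≡ 2 (mod 3); s2=length ≡ 1 (mod 3)
All binary strings whose length is a multiple of 3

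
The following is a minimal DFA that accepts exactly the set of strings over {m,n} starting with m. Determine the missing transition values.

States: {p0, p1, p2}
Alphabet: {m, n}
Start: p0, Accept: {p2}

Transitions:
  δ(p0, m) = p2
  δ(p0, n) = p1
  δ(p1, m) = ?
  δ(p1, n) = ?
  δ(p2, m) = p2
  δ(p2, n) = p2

From the language and accept set, identify what each state tracks — p0: no input read; p1: started with n (dead); p2: started with m.
Each missing δ(q, a) is the state matching the new tracked value after reading a.
δ(p1, m) = p1; δ(p1, n) = p1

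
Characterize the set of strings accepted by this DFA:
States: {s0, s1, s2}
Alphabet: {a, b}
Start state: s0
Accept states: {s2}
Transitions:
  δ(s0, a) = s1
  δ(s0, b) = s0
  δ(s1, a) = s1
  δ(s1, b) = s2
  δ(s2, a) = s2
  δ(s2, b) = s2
Testing a few strings:
  'ab' → accept
  'a' → reject
  'aba' → accept
  'abb' → accept
State roles: s0=no a seen yet; s1=seen a a, waiting for b; s2=substring ab seen
All strings over {a,b} containing the substring ab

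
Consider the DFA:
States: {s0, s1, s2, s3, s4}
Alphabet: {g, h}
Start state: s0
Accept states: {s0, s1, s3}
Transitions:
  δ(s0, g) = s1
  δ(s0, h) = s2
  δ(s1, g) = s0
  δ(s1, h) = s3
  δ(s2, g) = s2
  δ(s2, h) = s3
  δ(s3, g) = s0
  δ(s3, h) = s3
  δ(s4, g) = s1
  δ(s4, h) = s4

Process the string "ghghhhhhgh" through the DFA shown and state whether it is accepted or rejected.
Processing string "ghghhhhhgh":
  s0 --g--> s1
  s1 --h--> s3
  s3 --g--> s0
  s0 --h--> s2
  s2 --h--> s3
  s3 --h--> s3
  s3 --h--> s3
  s3 --h--> s3
  s3 --g--> s0
  s0 --h--> s2
Final state: s2
Accept states: {s0, s1, s3}
No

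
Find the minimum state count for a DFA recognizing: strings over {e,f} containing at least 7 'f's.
By Myhill–Nerode, count the distinguishable equivalence classes: 8 classes — having seen 0, 1, …, 6, or ≥7 copies of 'f'; any two classes i < j (j ≤ 7) are distinguished by the string f^(7−j), which takes class j to 7 copies (accepted) but leaves class i below 7 (rejected).
8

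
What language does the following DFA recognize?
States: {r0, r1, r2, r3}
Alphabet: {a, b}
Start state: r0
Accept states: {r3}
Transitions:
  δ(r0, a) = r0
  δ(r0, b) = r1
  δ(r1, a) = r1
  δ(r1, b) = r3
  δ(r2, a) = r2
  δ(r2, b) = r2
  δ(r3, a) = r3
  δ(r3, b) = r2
Testing a few strings:
  'aaa' → reject
  'ab' → reject
  'aab' → reject
  'bbb' → reject
State roles: r0=zero b's; r1=one b; r2=≥ three b's (dead); r3=two b's
All strings over {a,b} containing exactly two b's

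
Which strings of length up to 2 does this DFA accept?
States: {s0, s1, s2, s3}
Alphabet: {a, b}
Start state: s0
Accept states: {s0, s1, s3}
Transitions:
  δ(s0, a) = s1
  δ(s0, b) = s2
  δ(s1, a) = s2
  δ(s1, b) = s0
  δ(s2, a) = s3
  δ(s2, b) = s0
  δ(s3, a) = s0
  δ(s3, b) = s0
ε, a, ab, ba, bb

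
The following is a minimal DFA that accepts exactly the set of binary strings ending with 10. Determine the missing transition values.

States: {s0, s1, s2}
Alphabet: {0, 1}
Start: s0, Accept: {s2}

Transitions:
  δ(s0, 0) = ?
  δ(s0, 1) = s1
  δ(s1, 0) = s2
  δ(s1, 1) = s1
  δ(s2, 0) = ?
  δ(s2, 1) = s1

From the language and accept set, identify what each state tracks — s0: no suffix match; s1: one trailing 1; s2: suffix is 10.
Each missing δ(q, a) is the state matching the new tracked value after reading a.
δ(s0, 0) = s0; δ(s2, 0) = s0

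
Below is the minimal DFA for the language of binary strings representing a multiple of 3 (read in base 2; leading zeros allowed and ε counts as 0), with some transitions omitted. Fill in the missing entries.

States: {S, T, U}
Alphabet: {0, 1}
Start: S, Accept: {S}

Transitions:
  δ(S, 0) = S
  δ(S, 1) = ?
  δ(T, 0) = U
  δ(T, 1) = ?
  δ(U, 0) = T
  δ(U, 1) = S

From the language and accept set, identify what each state tracks — S: value ≡ 0 (mod 3); T: value ≡ 2 (mod 3); U: value ≡ 1 (mod 3).
Each missing δ(q, a) is the state matching the new tracked value after reading a.
δ(S, 1) = U; δ(T, 1) = T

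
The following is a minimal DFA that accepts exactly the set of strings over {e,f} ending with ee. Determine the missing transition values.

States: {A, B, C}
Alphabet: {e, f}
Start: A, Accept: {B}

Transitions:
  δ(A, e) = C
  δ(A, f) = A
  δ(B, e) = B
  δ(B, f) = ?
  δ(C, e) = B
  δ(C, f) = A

From the language and accept set, identify what each state tracks — A: last symbol not e; B: two trailing e's; C: one trailing e.
Each missing δ(q, a) is the state matching the new tracked value after reading a.
δ(B, f) = A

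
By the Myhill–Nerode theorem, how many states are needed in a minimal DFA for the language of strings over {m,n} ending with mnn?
By Myhill–Nerode, count the distinguishable equivalence classes: 4 classes — one per longest suffix of the input that is a prefix of 'mnn' (lengths 0 through 3); only the length-3 class is accepting.
4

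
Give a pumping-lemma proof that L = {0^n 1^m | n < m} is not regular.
Assume L is regular with pumping length p. Idea: pumping up the 0-block makes the 0-count reach the 1-count.
Choose s = 0^p 1^(p+1) ∈ L. By the pumping lemma, s = xyz with |xy| ≤ p, |y| > 0, so y = 0^k with k ≥ 1. Then xy²z = 0^(p+k) 1^(p+1). Since p+k ≥ p+1, the number of 0's is no longer strictly less than the number of 1's, so xy²z ∉ L.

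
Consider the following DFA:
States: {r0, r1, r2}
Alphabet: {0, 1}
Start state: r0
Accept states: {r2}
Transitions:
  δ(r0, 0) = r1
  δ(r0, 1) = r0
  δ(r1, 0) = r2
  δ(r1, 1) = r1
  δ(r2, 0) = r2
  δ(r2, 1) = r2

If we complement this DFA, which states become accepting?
Complement accept states = All states \ Original accept states
= {r0, r1, r2} \ {r2}
{r0, r1}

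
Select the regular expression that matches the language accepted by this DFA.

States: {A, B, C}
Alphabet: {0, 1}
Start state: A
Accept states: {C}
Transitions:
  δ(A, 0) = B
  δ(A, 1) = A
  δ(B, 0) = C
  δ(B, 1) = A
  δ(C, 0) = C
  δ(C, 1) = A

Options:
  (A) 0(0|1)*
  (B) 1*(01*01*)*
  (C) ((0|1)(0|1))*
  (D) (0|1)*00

Check each option against the DFA on short strings; one disagreement eliminates an option:
  (A) 0(0|1)*: on '0' the DFA goes A → B and rejects (B ∉ Accept), but the regex matches it → eliminate
  (B) 1*(01*01*)*: on ε the DFA stays in A and rejects (A ∉ Accept), but the regex matches it → eliminate
  (C) ((0|1)(0|1))*: on ε the DFA stays in A and rejects (A ∉ Accept), but the regex matches it → eliminate
  (D) (0|1)*00: agrees with the DFA on every string of length ≤ 6
Only (D) is consistent with the DFA.
(D) (0|1)*00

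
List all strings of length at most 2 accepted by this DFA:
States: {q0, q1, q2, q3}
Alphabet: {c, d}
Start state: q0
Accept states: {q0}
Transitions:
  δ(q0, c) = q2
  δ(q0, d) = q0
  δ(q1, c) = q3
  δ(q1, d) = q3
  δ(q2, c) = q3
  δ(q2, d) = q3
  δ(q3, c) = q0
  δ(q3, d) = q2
ε, d, dd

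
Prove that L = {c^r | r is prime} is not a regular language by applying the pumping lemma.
Assume L is regular with pumping length p. Idea: pumping by a suitable count produces a composite length.
Let q be a prime with q ≥ p and choose s = c^q ∈ L. By the pumping lemma, s = xyz with |xy| ≤ p, |y| = k ≥ 1. Take i = q+1: |xy^(q+1)z| = q + q·k = q(1+k). Since q ≥ 2 and 1+k ≥ 2, q(1+k) is composite, so xy^(q+1)z ∉ L.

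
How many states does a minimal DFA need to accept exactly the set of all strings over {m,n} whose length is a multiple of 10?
By Myhill–Nerode, count the distinguishable equivalence classes: 10 classes — one per residue of the length mod 10; class i is distinguished from class j by any string of length (10 − i) mod 10.
10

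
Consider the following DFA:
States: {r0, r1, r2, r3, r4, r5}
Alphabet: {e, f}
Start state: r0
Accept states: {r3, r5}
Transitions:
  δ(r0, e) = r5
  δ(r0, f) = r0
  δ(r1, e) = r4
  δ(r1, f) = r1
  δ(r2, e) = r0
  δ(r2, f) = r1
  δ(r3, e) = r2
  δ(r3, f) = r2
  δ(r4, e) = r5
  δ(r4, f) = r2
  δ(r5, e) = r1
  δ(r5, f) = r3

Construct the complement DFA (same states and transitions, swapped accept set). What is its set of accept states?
Complement accept states = All states \ Original accept states
= {r0, r1, r2, r3, r4, r5} \ {r3, r5}
{r0, r1, r2, r4}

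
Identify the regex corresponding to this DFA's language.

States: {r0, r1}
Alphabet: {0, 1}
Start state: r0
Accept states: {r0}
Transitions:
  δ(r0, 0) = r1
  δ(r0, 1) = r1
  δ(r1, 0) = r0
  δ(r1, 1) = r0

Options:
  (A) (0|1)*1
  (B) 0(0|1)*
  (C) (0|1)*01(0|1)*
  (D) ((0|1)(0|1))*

Check each option against the DFA on short strings; one disagreement eliminates an option:
  (A) (0|1)*1: on ε the DFA stays in r0 and accepts (r0 ∈ Accept), but the regex does not match it → eliminate
  (B) 0(0|1)*: on ε the DFA stays in r0 and accepts (r0 ∈ Accept), but the regex does not match it → eliminate
  (C) (0|1)*01(0|1)*: on ε the DFA stays in r0 and accepts (r0 ∈ Accept), but the regex does not match it → eliminate
  (D) ((0|1)(0|1))*: agrees with the DFA on every string of length ≤ 6
Only (D) is consistent with the DFA.
(D) ((0|1)(0|1))*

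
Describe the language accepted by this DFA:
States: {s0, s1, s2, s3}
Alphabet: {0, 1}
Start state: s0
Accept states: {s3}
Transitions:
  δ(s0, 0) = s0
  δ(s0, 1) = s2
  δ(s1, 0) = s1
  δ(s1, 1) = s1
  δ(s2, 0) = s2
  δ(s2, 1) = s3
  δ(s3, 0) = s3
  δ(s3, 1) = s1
Testing a few strings:
  '011' → accept
  '01' → reject
  '0' → reject
  '0111' → reject
State roles: s0=zero 1's; s1=≥ three 1's (dead); s2=one 1; s3=two 1's
All binary strings containing exactly two 1's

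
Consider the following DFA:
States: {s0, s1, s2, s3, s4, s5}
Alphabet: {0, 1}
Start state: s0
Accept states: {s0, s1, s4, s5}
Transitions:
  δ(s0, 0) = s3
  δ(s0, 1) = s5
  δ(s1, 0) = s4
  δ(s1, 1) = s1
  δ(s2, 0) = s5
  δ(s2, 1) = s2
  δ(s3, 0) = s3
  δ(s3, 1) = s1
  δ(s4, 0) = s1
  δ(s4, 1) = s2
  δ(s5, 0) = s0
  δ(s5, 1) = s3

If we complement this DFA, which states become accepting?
Complement accept states = All states \ Original accept states
= {s0, s1, s2, s3, s4, s5} \ {s0, s1, s4, s5}
{s2, s3}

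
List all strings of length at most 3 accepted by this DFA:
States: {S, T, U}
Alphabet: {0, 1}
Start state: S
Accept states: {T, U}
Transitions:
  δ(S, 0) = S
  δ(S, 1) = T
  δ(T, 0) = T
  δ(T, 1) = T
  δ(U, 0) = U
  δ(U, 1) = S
1, 01, 10, 11, 001, 010, 011, 100, 101, 110, 111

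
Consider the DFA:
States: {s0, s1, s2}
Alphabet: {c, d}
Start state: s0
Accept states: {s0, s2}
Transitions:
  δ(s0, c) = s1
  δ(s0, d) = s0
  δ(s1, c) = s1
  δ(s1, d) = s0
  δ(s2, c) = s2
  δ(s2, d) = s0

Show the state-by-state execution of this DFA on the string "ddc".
read 'd': s0 → s0
  read 'd': s0 → s0
  read 'c': s0 → s1
s0 -> s0 -> s0 -> s1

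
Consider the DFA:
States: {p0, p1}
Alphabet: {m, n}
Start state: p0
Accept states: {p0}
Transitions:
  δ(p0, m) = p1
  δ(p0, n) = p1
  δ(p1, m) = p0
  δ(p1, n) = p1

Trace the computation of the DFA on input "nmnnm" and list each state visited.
read 'n': p0 → p1
  read 'm': p1 → p0
  read 'n': p0 → p1
  read 'n': p1 → p1
  read 'm': p1 → p0
p0 -> p1 -> p0 -> p1 -> p1 -> p0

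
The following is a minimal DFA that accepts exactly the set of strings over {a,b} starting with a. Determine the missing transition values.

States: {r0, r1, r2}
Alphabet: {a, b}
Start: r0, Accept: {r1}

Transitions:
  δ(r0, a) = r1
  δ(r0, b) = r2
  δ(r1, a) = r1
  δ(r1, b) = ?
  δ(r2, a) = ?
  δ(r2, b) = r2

From the language and accept set, identify what each state tracks — r0: no input read; r1: started with a; r2: started with b (dead).
Each missing δ(q, a) is the state matching the new tracked value after reading a.
δ(r1, b) = r1; δ(r2, a) = r2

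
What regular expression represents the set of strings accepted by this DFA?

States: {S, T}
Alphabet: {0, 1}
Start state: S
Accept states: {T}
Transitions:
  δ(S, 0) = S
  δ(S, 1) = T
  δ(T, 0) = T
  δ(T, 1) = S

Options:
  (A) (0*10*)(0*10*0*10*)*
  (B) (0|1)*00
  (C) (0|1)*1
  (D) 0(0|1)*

Check each option against the DFA on short strings; one disagreement eliminates an option:
  (A) (0*10*)(0*10*0*10*)*: agrees with the DFA on every string of length ≤ 6
  (B) (0|1)*00: on '1' the DFA goes S → T and accepts (T ∈ Accept), but the regex does not match it → eliminate
  (C) (0|1)*1: on '10' the DFA goes S → T → T and accepts (T ∈ Accept), but the regex does not match it → eliminate
  (D) 0(0|1)*: on '0' the DFA goes S → S and rejects (S ∉ Accept), but the regex matches it → eliminate
Only (A) is consistent with the DFA.
(A) (0*10*)(0*10*0*10*)*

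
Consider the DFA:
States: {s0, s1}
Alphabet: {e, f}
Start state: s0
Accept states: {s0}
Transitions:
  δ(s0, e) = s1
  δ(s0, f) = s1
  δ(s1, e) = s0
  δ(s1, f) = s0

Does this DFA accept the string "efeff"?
Processing string "efeff":
  s0 --e--> s1
  s1 --f--> s0
  s0 --e--> s1
  s1 --f--> s0
  s0 --f--> s1
Final state: s1
Accept states: {s0}
No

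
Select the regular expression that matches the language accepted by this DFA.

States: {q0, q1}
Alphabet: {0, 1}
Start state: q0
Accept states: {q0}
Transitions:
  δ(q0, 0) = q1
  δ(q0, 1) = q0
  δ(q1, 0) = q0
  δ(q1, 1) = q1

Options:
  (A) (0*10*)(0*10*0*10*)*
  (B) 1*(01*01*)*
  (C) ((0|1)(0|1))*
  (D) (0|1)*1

Check each option against the DFA on short strings; one disagreement eliminates an option:
  (A) (0*10*)(0*10*0*10*)*: on ε the DFA stays in q0 and accepts (q0 ∈ Accept), but the regex does not match it → eliminate
  (B) 1*(01*01*)*: agrees with the DFA on every string of length ≤ 6
  (C) ((0|1)(0|1))*: on '1' the DFA goes q0 → q0 and accepts (q0 ∈ Accept), but the regex does not match it → eliminate
  (D) (0|1)*1: on ε the DFA stays in q0 and accepts (q0 ∈ Accept), but the regex does not match it → eliminate
Only (B) is consistent with the DFA.
(B) 1*(01*01*)*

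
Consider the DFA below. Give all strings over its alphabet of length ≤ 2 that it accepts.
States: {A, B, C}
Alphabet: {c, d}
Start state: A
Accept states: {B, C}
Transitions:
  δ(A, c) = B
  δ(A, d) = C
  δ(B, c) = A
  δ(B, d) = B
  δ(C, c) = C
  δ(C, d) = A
c, d, cd, dc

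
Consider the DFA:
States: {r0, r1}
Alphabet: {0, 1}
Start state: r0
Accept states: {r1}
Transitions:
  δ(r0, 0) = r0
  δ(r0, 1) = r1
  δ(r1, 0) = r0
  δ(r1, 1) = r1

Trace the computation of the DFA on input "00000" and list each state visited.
read '0': r0 → r0
  read '0': r0 → r0
  read '0': r0 → r0
  read '0': r0 → r0
  read '0': r0 → r0
r0 -> r0 -> r0 -> r0 -> r0 -> r0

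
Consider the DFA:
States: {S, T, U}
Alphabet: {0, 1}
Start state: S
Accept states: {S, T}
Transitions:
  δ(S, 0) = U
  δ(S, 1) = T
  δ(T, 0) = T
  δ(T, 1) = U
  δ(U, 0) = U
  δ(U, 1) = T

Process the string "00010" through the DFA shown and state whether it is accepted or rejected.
Processing string "00010":
  S --0--> U
  U --0--> U
  U --0--> U
  U --1--> T
  T --0--> T
Final state: T
Accept states: {S, T}
Yes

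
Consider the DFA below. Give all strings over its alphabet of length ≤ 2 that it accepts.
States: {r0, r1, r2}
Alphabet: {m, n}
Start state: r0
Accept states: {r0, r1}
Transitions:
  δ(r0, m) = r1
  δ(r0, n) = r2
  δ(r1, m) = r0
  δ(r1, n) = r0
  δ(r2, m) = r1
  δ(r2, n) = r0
ε, m, mm, mn, nm, nn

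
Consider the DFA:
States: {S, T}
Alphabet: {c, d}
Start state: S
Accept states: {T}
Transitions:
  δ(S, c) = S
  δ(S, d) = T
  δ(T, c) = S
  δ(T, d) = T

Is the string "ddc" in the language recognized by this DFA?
Processing string "ddc":
  S --d--> T
  T --d--> T
  T --c--> S
Final state: S
Accept states: {T}
No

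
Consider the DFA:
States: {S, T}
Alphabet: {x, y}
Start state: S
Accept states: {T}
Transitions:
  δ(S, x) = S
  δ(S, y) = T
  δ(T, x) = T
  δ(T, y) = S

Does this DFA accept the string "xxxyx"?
Processing string "xxxyx":
  S --x--> S
  S --x--> S
  S --x--> S
  S --y--> T
  T --x--> T
Final state: T
Accept states: {T}
Yes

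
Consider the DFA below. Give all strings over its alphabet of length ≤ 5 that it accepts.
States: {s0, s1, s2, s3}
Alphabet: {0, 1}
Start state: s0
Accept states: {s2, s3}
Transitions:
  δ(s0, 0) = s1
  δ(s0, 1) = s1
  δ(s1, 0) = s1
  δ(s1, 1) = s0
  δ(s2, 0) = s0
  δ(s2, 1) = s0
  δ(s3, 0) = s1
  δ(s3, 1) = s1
None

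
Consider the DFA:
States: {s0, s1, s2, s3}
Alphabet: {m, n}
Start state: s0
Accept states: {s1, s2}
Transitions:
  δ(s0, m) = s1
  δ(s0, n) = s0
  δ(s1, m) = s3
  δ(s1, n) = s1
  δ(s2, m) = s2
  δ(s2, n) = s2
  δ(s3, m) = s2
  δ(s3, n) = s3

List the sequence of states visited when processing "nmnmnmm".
read 'n': s0 → s0
  read 'm': s0 → s1
  read 'n': s1 → s1
  read 'm': s1 → s3
  read 'n': s3 → s3
  read 'm': s3 → s2
  read 'm': s2 → s2
s0 -> s0 -> s1 -> s1 -> s3 -> s3 -> s2 -> s2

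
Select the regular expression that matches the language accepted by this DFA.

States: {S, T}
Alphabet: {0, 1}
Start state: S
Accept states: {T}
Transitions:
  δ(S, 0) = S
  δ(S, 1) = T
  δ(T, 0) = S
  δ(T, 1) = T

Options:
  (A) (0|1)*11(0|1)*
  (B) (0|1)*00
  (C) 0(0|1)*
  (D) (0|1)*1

Check each option against the DFA on short strings; one disagreement eliminates an option:
  (A) (0|1)*11(0|1)*: on '1' the DFA goes S → T and accepts (T ∈ Accept), but the regex does not match it → eliminate
  (B) (0|1)*00: on '1' the DFA goes S → T and accepts (T ∈ Accept), but the regex does not match it → eliminate
  (C) 0(0|1)*: on '0' the DFA goes S → S and rejects (S ∉ Accept), but the regex matches it → eliminate
  (D) (0|1)*1: agrees with the DFA on every string of length ≤ 6
Only (D) is consistent with the DFA.
(D) (0|1)*1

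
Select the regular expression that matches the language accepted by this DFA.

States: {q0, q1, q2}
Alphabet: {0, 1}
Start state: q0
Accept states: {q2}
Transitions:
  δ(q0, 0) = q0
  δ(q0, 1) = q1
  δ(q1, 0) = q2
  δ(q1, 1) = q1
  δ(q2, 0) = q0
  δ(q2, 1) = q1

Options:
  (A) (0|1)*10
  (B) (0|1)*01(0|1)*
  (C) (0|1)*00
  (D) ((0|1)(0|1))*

Check each option against the DFA on short strings; one disagreement eliminates an option:
  (A) (0|1)*10: agrees with the DFA on every string of length ≤ 6
  (B) (0|1)*01(0|1)*: on '01' the DFA goes q0 → q0 → q1 and rejects (q1 ∉ Accept), but the regex matches it → eliminate
  (C) (0|1)*00: on '00' the DFA goes q0 → q0 → q0 and rejects (q0 ∉ Accept), but the regex matches it → eliminate
  (D) ((0|1)(0|1))*: on ε the DFA stays in q0 and rejects (q0 ∉ Accept), but the regex matches it → eliminate
Only (A) is consistent with the DFA.
(A) (0|1)*10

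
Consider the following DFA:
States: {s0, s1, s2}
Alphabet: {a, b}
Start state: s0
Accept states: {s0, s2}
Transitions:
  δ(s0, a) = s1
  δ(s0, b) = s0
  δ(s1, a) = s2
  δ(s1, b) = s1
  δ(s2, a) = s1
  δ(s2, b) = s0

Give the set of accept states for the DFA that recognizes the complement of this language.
Complement accept states = All states \ Original accept states
= {s0, s1, s2} \ {s0, s2}
{s1}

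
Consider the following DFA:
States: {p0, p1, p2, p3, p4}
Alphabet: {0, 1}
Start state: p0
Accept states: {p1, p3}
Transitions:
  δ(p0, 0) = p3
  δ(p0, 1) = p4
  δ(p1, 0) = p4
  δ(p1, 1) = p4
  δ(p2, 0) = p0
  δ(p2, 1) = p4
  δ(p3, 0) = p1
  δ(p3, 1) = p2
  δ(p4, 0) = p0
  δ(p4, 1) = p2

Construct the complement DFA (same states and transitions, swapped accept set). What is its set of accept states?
Complement accept states = All states \ Original accept states
= {p0, p1, p2, p3, p4} \ {p1, p3}
{p0, p2, p4}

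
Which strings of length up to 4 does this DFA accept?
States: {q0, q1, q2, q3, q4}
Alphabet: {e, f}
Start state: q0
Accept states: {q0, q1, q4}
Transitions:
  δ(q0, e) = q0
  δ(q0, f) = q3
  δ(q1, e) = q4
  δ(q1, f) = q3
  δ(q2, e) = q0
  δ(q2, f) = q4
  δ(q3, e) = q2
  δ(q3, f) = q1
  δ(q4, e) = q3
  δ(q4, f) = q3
ε, e, ee, ff, eee, eff, fee, fef, ffe, eeee, eeff, efee, efef, effe, feee, ffff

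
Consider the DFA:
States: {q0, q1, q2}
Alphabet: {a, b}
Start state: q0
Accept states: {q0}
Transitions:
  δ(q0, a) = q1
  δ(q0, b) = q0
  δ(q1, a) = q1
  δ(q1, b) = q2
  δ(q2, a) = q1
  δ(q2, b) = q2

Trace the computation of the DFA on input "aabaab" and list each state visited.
read 'a': q0 → q1
  read 'a': q1 → q1
  read 'b': q1 → q2
  read 'a': q2 → q1
  read 'a': q1 → q1
  read 'b': q1 → q2
q0 -> q1 -> q1 -> q2 -> q1 -> q1 -> q2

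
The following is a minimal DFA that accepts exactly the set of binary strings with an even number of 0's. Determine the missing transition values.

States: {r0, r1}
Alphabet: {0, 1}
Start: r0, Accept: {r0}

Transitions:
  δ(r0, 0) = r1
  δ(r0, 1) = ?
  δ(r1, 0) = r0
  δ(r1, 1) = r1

From the language and accept set, identify what each state tracks — r0: even number of 0's so far; r1: odd number of 0's so far.
Each missing δ(q, a) is the state matching the new tracked value after reading a.
δ(r0, 1) = r0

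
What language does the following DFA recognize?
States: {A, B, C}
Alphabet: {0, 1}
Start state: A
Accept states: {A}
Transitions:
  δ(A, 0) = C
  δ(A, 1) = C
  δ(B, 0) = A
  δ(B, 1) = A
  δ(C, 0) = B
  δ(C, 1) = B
Testing a few strings:
  '0' → reject
  '10' → reject
  '01' → reject
  '1' → reject
State roles: A=length ≡ 0 (mod 3); B=length ≡ 2 (mod 3); C=length ≡ 1 (mod 3)
All binary strings whose length is a multiple of 3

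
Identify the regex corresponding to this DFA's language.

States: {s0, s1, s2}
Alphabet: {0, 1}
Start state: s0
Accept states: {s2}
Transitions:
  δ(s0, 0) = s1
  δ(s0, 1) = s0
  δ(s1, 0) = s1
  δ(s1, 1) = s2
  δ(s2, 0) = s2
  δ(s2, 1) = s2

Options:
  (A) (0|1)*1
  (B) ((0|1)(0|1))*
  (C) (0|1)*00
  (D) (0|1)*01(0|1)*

Check each option against the DFA on short strings; one disagreement eliminates an option:
  (A) (0|1)*1: on '1' the DFA goes s0 → s0 and rejects (s0 ∉ Accept), but the regex matches it → eliminate
  (B) ((0|1)(0|1))*: on ε the DFA stays in s0 and rejects (s0 ∉ Accept), but the regex matches it → eliminate
  (C) (0|1)*00: on '00' the DFA goes s0 → s1 → s1 and rejects (s1 ∉ Accept), but the regex matches it → eliminate
  (D) (0|1)*01(0|1)*: agrees with the DFA on every string of length ≤ 6
Only (D) is consistent with the DFA.
(D) (0|1)*01(0|1)*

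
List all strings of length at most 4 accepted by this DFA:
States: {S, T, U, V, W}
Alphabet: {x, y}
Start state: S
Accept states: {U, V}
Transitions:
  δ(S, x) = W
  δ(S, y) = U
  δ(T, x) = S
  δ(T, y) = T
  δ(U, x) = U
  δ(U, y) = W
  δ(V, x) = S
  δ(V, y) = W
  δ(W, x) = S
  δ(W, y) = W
y, yx, xxy, yxx, xxyx, xyxy, yxxx, yyxy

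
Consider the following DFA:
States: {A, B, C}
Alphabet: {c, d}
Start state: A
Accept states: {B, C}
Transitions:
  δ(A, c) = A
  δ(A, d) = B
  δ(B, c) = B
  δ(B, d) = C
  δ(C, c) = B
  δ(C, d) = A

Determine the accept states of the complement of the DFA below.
Complement accept states = All states \ Original accept states
= {A, B, C} \ {B, C}
{A}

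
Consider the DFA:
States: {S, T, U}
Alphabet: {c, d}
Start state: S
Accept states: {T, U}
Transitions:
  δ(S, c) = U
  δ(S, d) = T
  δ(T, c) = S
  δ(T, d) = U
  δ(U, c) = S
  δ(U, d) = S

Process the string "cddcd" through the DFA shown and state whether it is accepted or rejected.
Processing string "cddcd":
  S --c--> U
  U --d--> S
  S --d--> T
  T --c--> S
  S --d--> T
Final state: T
Accept states: {T, U}
Yes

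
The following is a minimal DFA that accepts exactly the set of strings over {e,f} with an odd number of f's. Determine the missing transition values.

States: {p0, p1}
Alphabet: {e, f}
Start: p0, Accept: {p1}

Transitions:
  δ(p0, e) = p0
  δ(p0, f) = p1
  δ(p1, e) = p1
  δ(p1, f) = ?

From the language and accept set, identify what each state tracks — p0: even number of f's so far; p1: odd number of f's so far.
Each missing δ(q, a) is the state matching the new tracked value after reading a.
δ(p1, f) = p0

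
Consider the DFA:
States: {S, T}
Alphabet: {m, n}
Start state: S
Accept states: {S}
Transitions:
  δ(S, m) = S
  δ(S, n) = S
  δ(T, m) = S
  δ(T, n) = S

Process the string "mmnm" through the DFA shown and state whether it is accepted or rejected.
Processing string "mmnm":
  S --m--> S
  S --m--> S
  S --n--> S
  S --m--> S
Final state: S
Accept states: {S}
Yes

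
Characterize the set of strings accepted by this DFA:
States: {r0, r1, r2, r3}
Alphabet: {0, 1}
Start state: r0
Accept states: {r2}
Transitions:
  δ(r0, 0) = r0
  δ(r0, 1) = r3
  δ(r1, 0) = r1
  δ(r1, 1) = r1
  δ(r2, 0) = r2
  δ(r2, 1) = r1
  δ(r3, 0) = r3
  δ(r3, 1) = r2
Testing a few strings:
  '0' → reject
  '00' → reject
  '1' → reject
  '1110' → reject
State roles: r0=zero 1's; r1=≥ three 1's (dead); r2=two 1's; r3=one 1
All binary strings containing exactly two 1's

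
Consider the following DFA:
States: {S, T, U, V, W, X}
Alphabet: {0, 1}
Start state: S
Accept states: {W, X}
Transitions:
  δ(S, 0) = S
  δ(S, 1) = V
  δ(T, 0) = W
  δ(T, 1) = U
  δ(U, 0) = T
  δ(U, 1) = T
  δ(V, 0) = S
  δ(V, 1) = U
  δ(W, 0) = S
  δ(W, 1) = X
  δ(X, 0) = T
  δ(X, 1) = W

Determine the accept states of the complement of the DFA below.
Complement accept states = All states \ Original accept states
= {S, T, U, V, W, X} \ {W, X}
{S, T, U, V}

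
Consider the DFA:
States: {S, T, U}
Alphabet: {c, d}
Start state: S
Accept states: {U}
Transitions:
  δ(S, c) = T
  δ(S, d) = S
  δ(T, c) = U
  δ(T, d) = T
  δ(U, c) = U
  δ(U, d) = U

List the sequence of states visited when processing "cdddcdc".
read 'c': S → T
  read 'd': T → T
  read 'd': T → T
  read 'd': T → T
  read 'c': T → U
  read 'd': U → U
  read 'c': U → U
S -> T -> T -> T -> T -> U -> U -> U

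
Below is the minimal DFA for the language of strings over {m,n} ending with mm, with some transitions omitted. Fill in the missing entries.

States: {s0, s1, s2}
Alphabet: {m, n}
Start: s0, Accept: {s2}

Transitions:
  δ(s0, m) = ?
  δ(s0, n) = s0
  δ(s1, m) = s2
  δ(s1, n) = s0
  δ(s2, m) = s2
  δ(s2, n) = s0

From the language and accept set, identify what each state tracks — s0: last symbol not m; s1: one trailing m; s2: two trailing m's.
Each missing δ(q, a) is the state matching the new tracked value after reading a.
δ(s0, m) = s1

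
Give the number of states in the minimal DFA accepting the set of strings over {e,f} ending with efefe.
By Myhill–Nerode, count the distinguishable equivalence classes: 6 classes — one per longest suffix of the input that is a prefix of 'efefe' (lengths 0 through 5); only the length-5 class is accepting.
6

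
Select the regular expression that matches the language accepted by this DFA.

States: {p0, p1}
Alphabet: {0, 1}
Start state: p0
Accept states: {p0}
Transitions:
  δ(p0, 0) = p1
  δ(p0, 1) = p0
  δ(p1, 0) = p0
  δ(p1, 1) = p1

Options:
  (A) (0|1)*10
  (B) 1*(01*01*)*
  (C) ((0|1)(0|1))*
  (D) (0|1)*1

Check each option against the DFA on short strings; one disagreement eliminates an option:
  (A) (0|1)*10: on ε the DFA stays in p0 and accepts (p0 ∈ Accept), but the regex does not match it → eliminate
  (B) 1*(01*01*)*: agrees with the DFA on every string of length ≤ 6
  (C) ((0|1)(0|1))*: on '1' the DFA goes p0 → p0 and accepts (p0 ∈ Accept), but the regex does not match it → eliminate
  (D) (0|1)*1: on ε the DFA stays in p0 and accepts (p0 ∈ Accept), but the regex does not match it → eliminate
Only (B) is consistent with the DFA.
(B) 1*(01*01*)*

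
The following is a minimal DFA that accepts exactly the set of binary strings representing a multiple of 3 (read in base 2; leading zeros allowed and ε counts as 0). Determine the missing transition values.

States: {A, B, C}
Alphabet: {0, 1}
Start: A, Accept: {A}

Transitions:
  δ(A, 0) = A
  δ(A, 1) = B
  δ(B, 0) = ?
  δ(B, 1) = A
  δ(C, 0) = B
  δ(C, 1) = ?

From the language and accept set, identify what each state tracks — A: value ≡ 0 (mod 3); B: value ≡ 1 (mod 3); C: value ≡ 2 (mod 3).
Each missing δ(q, a) is the state matching the new tracked value after reading a.
δ(B, 0) = C; δ(C, 1) = C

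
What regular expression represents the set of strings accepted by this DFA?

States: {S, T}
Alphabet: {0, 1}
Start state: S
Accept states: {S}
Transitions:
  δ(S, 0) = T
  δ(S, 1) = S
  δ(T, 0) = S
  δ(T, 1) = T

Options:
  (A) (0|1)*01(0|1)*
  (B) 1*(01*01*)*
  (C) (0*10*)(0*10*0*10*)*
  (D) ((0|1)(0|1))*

Check each option against the DFA on short strings; one disagreement eliminates an option:
  (A) (0|1)*01(0|1)*: on ε the DFA stays in S and accepts (S ∈ Accept), but the regex does not match it → eliminate
  (B) 1*(01*01*)*: agrees with the DFA on every string of length ≤ 6
  (C) (0*10*)(0*10*0*10*)*: on ε the DFA stays in S and accepts (S ∈ Accept), but the regex does not match it → eliminate
  (D) ((0|1)(0|1))*: on '1' the DFA goes S → S and accepts (S ∈ Accept), but the regex does not match it → eliminate
Only (B) is consistent with the DFA.
(B) 1*(01*01*)*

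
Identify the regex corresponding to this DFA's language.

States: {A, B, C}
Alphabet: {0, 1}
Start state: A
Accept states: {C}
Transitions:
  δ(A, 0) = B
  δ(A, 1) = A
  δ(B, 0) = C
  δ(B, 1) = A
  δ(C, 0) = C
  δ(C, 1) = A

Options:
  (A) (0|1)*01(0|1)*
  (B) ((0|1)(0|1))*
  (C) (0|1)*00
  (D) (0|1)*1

Check each option against the DFA on short strings; one disagreement eliminates an option:
  (A) (0|1)*01(0|1)*: on '00' the DFA goes A → B → C and accepts (C ∈ Accept), but the regex does not match it → eliminate
  (B) ((0|1)(0|1))*: on ε the DFA stays in A and rejects (A ∉ Accept), but the regex matches it → eliminate
  (C) (0|1)*00: agrees with the DFA on every string of length ≤ 6
  (D) (0|1)*1: on '1' the DFA goes A → A and rejects (A ∉ Accept), but the regex matches it → eliminate
Only (C) is consistent with the DFA.
(C) (0|1)*00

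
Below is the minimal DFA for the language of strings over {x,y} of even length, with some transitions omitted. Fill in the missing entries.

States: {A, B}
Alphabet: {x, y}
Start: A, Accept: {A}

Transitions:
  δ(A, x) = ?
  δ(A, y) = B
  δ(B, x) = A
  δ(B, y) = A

From the language and accept set, identify what each state tracks — A: even length so far; B: odd length so far.
Each missing δ(q, a) is the state matching the new tracked value after reading a.
δ(A, x) = B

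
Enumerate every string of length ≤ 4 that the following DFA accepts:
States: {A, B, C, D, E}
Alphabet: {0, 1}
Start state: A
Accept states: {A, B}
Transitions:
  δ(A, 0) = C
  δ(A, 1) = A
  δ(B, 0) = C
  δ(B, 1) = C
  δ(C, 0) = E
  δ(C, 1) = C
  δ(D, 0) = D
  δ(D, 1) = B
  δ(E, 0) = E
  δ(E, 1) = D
ε, 1, 11, 111, 0011, 1111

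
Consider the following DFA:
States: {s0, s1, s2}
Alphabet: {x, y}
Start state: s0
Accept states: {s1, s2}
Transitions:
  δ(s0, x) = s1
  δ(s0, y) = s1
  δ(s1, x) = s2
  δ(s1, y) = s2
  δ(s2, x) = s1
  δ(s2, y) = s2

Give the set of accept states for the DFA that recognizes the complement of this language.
Complement accept states = All states \ Original accept states
= {s0, s1, s2} \ {s1, s2}
{s0}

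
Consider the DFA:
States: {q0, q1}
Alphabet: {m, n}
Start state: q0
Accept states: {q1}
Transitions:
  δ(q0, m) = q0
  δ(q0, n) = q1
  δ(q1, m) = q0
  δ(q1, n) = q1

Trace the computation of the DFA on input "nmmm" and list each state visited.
read 'n': q0 → q1
  read 'm': q1 → q0
  read 'm': q0 → q0
  read 'm': q0 → q0
q0 -> q1 -> q0 -> q0 -> q0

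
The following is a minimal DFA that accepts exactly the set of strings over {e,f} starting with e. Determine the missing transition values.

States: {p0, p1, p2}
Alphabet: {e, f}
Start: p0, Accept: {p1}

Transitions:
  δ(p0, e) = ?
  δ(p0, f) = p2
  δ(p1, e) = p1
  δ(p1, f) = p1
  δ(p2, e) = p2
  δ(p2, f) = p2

From the language and accept set, identify what each state tracks — p0: no input read; p1: started with e; p2: started with f (dead).
Each missing δ(q, a) is the state matching the new tracked value after reading a.
δ(p0, e) = p1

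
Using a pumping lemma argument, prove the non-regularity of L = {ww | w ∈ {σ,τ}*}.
Assume L is regular with pumping length p. Idea: pumping the leading σ-block breaks the equality of the two halves.
Choose s = σ^p τ σ^p τ ∈ L (with w = σ^p τ). |s| = 2p+2 ≥ p. By the pumping lemma, s = xyz with |xy| ≤ p, |y| > 0, so y = σ^k with k ≥ 1, in the first σ-block. Then xy²z = σ^(p+k) τ σ^p τ, of length 2p+2+k. If k is odd this length is odd, so it cannot be of the form ww. If k is even, each half has length p+1+k/2 ≤ p+k, so the first half lies entirely inside the leading σ-block and contains no τ, while the second half ends in τ; the halves differ. Either way xy²z ∉ L.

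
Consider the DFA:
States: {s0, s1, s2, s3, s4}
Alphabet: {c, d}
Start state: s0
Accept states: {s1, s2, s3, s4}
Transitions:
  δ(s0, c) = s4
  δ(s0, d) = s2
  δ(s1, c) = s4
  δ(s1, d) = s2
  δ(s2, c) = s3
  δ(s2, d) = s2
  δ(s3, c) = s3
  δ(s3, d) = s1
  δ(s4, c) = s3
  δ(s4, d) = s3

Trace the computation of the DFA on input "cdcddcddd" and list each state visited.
read 'c': s0 → s4
  read 'd': s4 → s3
  read 'c': s3 → s3
  read 'd': s3 → s1
  read 'd': s1 → s2
  read 'c': s2 → s3
  read 'd': s3 → s1
  read 'd': s1 → s2
  read 'd': s2 → s2
s0 -> s4 -> s3 -> s3 -> s1 -> s2 -> s3 -> s1 -> s2 -> s2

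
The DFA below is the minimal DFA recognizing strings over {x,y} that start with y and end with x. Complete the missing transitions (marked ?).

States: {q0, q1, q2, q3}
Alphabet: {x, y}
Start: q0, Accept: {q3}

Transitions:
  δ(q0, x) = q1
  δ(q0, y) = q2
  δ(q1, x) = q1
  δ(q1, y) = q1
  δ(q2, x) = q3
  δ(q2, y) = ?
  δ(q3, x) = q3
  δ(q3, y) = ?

From the language and accept set, identify what each state tracks — q0: no input read; q1: started with x (dead); q2: started with y, last symbol y; q3: started with y, last symbol x.
Each missing δ(q, a) is the state matching the new tracked value after reading a.
δ(q2, y) = q2; δ(q3, y) = q2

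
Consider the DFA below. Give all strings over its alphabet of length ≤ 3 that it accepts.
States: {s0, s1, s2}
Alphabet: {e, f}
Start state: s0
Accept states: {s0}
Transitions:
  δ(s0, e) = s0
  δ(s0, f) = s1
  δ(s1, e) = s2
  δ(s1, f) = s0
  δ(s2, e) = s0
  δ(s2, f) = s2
ε, e, ee, ff, eee, eff, fee, ffe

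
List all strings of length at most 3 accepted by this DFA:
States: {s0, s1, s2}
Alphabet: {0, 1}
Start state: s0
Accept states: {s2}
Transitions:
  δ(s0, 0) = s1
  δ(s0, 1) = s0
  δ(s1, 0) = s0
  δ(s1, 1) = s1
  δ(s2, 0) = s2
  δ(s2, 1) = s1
None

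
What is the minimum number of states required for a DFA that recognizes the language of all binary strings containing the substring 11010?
By Myhill–Nerode, count the distinguishable equivalence classes: 6 classes — one per longest suffix of the input that is a prefix of '11010' (lengths 0 through 4), plus an absorbing 'already seen 11010' class.
6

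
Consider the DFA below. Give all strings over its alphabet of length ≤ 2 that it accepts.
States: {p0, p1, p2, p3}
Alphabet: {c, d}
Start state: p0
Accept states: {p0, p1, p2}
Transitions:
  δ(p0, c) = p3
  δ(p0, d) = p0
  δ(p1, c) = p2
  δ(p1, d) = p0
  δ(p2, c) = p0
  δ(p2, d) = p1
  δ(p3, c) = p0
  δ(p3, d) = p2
ε, d, cc, cd, dd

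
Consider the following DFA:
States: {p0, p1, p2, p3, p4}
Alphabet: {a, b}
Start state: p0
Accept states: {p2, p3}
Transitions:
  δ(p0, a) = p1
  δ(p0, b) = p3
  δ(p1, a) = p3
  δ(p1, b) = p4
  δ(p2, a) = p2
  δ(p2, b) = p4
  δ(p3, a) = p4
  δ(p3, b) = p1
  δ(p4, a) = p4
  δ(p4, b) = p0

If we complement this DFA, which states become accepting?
Complement accept states = All states \ Original accept states
= {p0, p1, p2, p3, p4} \ {p2, p3}
{p0, p1, p4}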